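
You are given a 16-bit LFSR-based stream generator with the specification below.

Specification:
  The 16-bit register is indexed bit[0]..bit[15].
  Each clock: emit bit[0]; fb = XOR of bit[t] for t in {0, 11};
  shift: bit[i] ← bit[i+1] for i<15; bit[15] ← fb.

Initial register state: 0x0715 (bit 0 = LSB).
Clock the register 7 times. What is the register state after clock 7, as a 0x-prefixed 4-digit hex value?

reg_0 = 0x0715
clock 1: out=1, reg = 0x838A
clock 2: out=0, reg = 0x41C5
clock 3: out=1, reg = 0xA0E2
clock 4: out=0, reg = 0x5071
clock 5: out=1, reg = 0xA838
clock 6: out=0, reg = 0xD41C
clock 7: out=0, reg = 0x6A0E

0x6A0E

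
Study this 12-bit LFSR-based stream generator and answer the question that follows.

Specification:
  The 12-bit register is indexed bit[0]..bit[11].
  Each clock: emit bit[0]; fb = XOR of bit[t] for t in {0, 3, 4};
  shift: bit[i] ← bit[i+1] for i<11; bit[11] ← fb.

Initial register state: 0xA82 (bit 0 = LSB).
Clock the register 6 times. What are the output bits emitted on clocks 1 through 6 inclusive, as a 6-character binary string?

010000

reg_0 = 0xA82
clock 1: out=0, reg = 0x541
clock 2: out=1, reg = 0xAA0
clock 3: out=0, reg = 0x550
clock 4: out=0, reg = 0xAA8
clock 5: out=0, reg = 0xD54
clock 6: out=0, reg = 0xEAA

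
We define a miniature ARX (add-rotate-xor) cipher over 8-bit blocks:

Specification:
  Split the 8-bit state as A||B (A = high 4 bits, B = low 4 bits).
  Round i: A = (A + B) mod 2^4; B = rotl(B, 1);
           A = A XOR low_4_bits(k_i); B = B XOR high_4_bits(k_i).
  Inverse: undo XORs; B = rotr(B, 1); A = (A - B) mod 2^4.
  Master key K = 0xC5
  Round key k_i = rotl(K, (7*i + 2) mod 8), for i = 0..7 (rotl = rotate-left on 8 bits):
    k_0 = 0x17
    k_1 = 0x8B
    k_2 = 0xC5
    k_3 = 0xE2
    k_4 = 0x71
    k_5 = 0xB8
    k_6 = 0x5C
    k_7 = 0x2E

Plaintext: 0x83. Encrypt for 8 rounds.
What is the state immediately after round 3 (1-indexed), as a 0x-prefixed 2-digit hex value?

0xB0

s_0 = plaintext = 0x83
s_1 = Round(s_0, k_0) = 0xC7
s_2 = Round(s_1, k_1) = 0x86
s_3 = Round(s_2, k_2) = 0xB0
s_4 = Round(s_3, k_3) = 0x9E
s_5 = Round(s_4, k_4) = 0x6A
s_6 = Round(s_5, k_5) = 0x8E
s_7 = Round(s_6, k_6) = 0xA8
s_8 = Round(s_7, k_7) = 0xC3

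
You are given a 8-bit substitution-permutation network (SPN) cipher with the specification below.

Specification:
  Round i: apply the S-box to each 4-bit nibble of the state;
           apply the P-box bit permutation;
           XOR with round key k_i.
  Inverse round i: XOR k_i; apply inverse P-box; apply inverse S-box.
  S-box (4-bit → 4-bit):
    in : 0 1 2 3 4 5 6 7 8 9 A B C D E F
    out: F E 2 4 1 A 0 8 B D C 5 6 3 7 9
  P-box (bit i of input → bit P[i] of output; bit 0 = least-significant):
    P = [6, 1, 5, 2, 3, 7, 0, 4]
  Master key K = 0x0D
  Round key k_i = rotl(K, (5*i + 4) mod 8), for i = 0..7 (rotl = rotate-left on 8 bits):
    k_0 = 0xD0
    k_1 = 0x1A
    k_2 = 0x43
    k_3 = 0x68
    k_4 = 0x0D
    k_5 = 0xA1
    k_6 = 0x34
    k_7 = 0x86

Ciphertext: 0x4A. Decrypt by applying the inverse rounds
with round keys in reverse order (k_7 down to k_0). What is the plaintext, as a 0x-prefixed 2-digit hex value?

0x50

s_0 = ciphertext = 0x4A
s_1 = InvRound(s_0, k_7) = 0xDF
s_2 = InvRound(s_1, k_6) = 0xEE
s_3 = InvRound(s_2, k_5) = 0xB8
s_4 = InvRound(s_3, k_4) = 0x1A
s_5 = InvRound(s_4, k_3) = 0x7E
s_6 = InvRound(s_5, k_2) = 0x9A
s_7 = InvRound(s_6, k_1) = 0x26
s_8 = InvRound(s_7, k_0) = 0x50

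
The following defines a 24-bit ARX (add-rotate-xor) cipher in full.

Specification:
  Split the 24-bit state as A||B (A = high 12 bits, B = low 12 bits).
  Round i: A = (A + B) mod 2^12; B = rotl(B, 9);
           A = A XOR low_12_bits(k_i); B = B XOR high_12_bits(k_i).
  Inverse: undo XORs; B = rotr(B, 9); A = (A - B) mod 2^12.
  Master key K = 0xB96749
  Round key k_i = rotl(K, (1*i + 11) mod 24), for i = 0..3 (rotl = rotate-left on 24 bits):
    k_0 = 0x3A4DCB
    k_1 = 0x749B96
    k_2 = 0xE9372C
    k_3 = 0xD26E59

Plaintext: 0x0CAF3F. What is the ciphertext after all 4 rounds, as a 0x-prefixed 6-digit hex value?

0xC5AAB7

s_0 = plaintext = 0x0CAF3F
s_1 = Round(s_0, k_0) = 0xDC2C43
s_2 = Round(s_1, k_1) = 0x1930C1
s_3 = Round(s_2, k_2) = 0x578C8B
s_4 = Round(s_3, k_3) = 0xC5AAB7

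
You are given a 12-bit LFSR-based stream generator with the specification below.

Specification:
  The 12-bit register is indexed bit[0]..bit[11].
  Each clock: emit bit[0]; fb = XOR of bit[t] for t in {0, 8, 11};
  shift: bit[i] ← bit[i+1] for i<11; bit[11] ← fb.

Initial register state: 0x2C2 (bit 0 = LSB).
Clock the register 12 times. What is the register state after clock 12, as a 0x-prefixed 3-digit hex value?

reg_0 = 0x2C2
clock 1: out=0, reg = 0x161
clock 2: out=1, reg = 0x0B0
clock 3: out=0, reg = 0x058
clock 4: out=0, reg = 0x02C
clock 5: out=0, reg = 0x016
clock 6: out=0, reg = 0x00B
clock 7: out=1, reg = 0x805
clock 8: out=1, reg = 0x402
clock 9: out=0, reg = 0x201
clock 10: out=1, reg = 0x900
clock 11: out=0, reg = 0x480
clock 12: out=0, reg = 0x240

0x240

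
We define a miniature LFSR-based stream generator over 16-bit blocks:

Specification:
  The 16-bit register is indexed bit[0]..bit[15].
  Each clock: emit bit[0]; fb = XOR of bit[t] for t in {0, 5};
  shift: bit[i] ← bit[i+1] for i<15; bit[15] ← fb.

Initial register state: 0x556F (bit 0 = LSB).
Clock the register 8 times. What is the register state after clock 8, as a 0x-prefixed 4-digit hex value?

reg_0 = 0x556F
clock 1: out=1, reg = 0x2AB7
clock 2: out=1, reg = 0x155B
clock 3: out=1, reg = 0x8AAD
clock 4: out=1, reg = 0x4556
clock 5: out=0, reg = 0x22AB
clock 6: out=1, reg = 0x1155
clock 7: out=1, reg = 0x88AA
clock 8: out=0, reg = 0xC455

0xC455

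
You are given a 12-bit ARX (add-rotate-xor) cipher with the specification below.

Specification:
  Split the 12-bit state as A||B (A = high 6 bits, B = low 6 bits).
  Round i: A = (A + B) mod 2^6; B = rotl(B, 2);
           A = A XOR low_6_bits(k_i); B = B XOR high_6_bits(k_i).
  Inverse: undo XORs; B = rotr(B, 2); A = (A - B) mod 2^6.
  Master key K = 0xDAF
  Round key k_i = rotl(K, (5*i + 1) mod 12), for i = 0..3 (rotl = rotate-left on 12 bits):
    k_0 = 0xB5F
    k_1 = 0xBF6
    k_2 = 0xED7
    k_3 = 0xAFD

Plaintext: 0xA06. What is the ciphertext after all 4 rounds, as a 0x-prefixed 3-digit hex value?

s_0 = plaintext = 0xA06
s_1 = Round(s_0, k_0) = 0xC75
s_2 = Round(s_1, k_1) = 0x438
s_3 = Round(s_2, k_2) = 0x7D8
s_4 = Round(s_3, k_3) = 0x28A

0x28A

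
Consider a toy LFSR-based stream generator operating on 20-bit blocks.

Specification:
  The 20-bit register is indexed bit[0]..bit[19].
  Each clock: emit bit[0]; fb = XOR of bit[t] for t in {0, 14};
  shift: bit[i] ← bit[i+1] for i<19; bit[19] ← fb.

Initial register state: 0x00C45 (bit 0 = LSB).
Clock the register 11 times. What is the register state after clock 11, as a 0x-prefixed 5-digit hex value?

0xA0A01

reg_0 = 0x00C45
clock 1: out=1, reg = 0x80622
clock 2: out=0, reg = 0x40311
clock 3: out=1, reg = 0xA0188
clock 4: out=0, reg = 0x500C4
clock 5: out=0, reg = 0x28062
clock 6: out=0, reg = 0x14031
clock 7: out=1, reg = 0x0A018
clock 8: out=0, reg = 0x0500C
clock 9: out=0, reg = 0x82806
clock 10: out=0, reg = 0x41403
clock 11: out=1, reg = 0xA0A01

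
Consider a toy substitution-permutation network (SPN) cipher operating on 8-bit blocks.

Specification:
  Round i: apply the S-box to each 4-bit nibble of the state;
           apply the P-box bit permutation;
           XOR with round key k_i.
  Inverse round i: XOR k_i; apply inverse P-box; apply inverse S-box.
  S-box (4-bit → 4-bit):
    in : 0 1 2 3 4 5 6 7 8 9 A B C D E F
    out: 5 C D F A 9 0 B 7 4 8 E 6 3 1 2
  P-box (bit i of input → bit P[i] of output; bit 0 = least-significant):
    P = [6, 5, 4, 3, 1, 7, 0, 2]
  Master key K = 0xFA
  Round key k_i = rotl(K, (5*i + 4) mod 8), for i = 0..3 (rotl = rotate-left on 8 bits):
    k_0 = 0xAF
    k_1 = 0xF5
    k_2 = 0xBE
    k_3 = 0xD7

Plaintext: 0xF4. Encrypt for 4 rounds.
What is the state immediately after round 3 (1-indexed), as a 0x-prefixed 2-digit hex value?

s_0 = plaintext = 0xF4
s_1 = Round(s_0, k_0) = 0x07
s_2 = Round(s_1, k_1) = 0x9E
s_3 = Round(s_2, k_2) = 0xFF
s_4 = Round(s_3, k_3) = 0x77

0xFF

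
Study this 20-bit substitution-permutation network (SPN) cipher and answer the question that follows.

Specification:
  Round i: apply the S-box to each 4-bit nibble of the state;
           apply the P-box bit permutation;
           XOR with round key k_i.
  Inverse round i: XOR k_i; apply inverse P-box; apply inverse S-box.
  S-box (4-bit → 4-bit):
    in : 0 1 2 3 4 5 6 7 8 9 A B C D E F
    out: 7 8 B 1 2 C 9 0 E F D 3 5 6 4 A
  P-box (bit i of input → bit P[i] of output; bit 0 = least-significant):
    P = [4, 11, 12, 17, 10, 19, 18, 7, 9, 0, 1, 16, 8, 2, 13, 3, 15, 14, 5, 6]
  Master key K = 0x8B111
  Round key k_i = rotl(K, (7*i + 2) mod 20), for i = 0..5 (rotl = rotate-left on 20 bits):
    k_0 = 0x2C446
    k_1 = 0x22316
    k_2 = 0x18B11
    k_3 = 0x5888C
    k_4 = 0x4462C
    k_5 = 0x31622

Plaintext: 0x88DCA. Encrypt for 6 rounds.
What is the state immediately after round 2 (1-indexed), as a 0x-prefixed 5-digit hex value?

0x07C01

s_0 = plaintext = 0x88DCA
s_1 = Round(s_0, k_0) = 0x4B039
s_2 = Round(s_1, k_1) = 0x07C01
s_3 = Round(s_2, k_2) = 0xF4D33
s_4 = Round(s_3, k_3) = 0x5CCDB
s_5 = Round(s_4, k_4) = 0x86D5E
s_6 = Round(s_5, k_5) = 0x747C9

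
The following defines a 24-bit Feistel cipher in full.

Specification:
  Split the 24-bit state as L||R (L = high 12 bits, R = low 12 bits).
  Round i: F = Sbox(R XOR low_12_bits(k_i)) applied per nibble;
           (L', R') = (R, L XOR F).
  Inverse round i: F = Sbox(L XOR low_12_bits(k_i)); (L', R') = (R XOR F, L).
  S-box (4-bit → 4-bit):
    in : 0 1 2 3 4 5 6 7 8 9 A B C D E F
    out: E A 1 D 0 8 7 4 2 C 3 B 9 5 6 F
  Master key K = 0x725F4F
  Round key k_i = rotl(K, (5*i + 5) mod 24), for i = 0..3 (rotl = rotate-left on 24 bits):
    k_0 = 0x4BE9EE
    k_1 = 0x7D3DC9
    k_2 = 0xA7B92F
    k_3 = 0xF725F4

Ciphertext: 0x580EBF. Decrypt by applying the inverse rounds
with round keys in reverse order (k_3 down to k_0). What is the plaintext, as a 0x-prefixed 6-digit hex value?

s_0 = ciphertext = 0x580EBF
s_1 = InvRound(s_0, k_3) = 0x0FF580
s_2 = InvRound(s_1, k_2) = 0x9DE0FF
s_3 = InvRound(s_2, k_1) = 0x05B9DE
s_4 = InvRound(s_3, k_0) = 0x56605B

0x56605B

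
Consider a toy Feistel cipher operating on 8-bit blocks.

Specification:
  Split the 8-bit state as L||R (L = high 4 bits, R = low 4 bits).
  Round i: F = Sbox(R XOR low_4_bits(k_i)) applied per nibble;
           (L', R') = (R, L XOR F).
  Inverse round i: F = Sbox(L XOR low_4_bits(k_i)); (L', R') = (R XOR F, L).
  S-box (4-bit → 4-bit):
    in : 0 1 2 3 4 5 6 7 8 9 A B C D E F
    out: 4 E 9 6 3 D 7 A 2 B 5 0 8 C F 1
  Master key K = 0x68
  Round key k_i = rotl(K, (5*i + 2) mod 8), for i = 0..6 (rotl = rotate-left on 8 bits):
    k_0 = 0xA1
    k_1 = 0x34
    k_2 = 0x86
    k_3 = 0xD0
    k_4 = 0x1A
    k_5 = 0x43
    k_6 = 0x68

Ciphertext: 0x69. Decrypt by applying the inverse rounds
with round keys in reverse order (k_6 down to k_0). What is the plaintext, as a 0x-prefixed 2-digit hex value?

s_0 = ciphertext = 0x69
s_1 = InvRound(s_0, k_6) = 0x66
s_2 = InvRound(s_1, k_5) = 0xB6
s_3 = InvRound(s_2, k_4) = 0x8B
s_4 = InvRound(s_3, k_3) = 0x98
s_5 = InvRound(s_4, k_2) = 0x99
s_6 = InvRound(s_5, k_1) = 0x59
s_7 = InvRound(s_6, k_0) = 0xA5

0xA5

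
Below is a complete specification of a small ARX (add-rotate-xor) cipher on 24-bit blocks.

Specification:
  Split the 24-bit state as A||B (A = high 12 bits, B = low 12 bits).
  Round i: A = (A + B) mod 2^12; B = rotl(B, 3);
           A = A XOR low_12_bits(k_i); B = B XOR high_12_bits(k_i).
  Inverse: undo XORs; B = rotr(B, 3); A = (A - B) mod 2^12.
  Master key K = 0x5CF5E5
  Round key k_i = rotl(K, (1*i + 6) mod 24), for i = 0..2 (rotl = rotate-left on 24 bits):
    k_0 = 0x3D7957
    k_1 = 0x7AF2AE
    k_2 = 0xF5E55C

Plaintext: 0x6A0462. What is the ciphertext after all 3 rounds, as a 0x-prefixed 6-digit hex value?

s_0 = plaintext = 0x6A0462
s_1 = Round(s_0, k_0) = 0x2550C5
s_2 = Round(s_1, k_1) = 0x1B4187
s_3 = Round(s_2, k_2) = 0x667366

0x667366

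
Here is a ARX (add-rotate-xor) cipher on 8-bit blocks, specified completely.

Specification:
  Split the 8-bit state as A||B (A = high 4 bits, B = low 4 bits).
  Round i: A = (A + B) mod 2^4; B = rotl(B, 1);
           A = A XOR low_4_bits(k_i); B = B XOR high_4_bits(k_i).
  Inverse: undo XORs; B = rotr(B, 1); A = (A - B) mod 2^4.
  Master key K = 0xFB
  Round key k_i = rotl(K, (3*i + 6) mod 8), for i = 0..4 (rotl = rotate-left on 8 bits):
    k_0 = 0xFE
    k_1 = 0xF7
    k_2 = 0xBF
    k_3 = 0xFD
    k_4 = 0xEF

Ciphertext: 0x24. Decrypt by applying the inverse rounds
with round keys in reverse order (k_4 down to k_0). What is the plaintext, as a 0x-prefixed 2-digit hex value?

0x8D

s_0 = ciphertext = 0x24
s_1 = InvRound(s_0, k_4) = 0x85
s_2 = InvRound(s_1, k_3) = 0x05
s_3 = InvRound(s_2, k_2) = 0x87
s_4 = InvRound(s_3, k_1) = 0xB4
s_5 = InvRound(s_4, k_0) = 0x8D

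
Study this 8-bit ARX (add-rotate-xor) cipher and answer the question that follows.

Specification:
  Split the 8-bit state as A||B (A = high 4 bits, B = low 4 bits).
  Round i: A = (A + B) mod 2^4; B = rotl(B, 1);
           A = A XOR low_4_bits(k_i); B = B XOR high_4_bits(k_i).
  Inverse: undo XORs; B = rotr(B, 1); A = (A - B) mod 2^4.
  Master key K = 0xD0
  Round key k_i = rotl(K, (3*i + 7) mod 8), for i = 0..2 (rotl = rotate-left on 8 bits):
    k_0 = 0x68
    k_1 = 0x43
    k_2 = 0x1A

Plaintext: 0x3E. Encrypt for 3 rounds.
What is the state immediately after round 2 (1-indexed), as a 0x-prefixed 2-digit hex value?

s_0 = plaintext = 0x3E
s_1 = Round(s_0, k_0) = 0x9B
s_2 = Round(s_1, k_1) = 0x73
s_3 = Round(s_2, k_2) = 0x07

0x73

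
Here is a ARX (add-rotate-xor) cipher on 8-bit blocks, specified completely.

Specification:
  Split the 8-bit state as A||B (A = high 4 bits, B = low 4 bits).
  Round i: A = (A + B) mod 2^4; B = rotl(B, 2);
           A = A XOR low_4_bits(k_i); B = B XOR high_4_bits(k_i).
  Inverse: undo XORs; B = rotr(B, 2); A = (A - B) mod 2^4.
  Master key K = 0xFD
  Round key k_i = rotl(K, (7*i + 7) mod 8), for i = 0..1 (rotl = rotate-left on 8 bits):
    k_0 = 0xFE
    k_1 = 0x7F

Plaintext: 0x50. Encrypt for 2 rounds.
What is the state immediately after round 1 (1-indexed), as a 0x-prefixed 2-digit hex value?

0xBF

s_0 = plaintext = 0x50
s_1 = Round(s_0, k_0) = 0xBF
s_2 = Round(s_1, k_1) = 0x58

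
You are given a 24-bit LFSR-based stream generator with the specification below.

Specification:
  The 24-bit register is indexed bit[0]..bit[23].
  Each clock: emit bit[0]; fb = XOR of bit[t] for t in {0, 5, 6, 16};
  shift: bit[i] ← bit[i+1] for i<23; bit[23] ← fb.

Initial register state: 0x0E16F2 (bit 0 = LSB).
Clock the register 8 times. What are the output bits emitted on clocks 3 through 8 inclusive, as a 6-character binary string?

reg_0 = 0x0E16F2
clock 1: out=0, reg = 0x070B79
clock 2: out=1, reg = 0x0385BC
clock 3: out=0, reg = 0x01C2DE
clock 4: out=0, reg = 0x00E16F
clock 5: out=1, reg = 0x8070B7
clock 6: out=1, reg = 0x40385B
clock 7: out=1, reg = 0x201C2D
clock 8: out=1, reg = 0x100E16

001111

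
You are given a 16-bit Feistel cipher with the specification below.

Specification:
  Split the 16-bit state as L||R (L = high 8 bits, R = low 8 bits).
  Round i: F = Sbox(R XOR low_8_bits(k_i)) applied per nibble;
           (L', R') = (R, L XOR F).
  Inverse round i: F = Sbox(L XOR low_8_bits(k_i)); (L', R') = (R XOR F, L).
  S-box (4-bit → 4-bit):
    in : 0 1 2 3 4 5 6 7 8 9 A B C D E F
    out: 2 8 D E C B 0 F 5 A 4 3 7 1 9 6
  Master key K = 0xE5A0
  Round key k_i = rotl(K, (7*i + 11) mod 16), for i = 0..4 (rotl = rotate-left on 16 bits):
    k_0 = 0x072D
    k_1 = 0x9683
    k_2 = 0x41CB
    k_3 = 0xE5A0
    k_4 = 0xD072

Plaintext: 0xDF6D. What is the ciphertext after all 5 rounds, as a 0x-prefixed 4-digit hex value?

0x67B0

s_0 = plaintext = 0xDF6D
s_1 = Round(s_0, k_0) = 0x6D1D
s_2 = Round(s_1, k_1) = 0x1DC4
s_3 = Round(s_2, k_2) = 0xC43B
s_4 = Round(s_3, k_3) = 0x3B67
s_5 = Round(s_4, k_4) = 0x67B0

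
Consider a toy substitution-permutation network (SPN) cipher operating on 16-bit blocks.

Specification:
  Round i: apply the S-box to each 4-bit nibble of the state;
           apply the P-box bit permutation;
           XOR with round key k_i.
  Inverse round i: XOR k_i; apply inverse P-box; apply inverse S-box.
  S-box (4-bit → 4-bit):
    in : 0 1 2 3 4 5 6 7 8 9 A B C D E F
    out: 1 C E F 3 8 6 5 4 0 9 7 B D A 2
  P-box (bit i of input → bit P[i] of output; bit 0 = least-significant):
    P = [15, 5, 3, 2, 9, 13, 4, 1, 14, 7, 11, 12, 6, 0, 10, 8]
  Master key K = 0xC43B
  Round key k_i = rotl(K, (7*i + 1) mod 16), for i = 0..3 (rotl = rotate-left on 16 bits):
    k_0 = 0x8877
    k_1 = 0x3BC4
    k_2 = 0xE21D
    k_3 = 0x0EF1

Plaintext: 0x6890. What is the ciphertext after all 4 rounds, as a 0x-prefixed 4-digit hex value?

s_0 = plaintext = 0x6890
s_1 = Round(s_0, k_0) = 0x0476
s_2 = Round(s_1, k_1) = 0x793C
s_3 = Round(s_2, k_2) = 0x446B
s_4 = Round(s_3, k_3) = 0xEE08

0xEE08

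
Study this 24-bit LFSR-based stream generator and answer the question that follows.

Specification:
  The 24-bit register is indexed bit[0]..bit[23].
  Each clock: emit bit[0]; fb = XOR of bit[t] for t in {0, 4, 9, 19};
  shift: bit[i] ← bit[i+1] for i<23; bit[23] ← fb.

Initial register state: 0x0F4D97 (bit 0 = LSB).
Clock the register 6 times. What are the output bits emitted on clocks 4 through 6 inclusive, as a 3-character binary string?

reg_0 = 0x0F4D97
clock 1: out=1, reg = 0x87A6CB
clock 2: out=1, reg = 0x43D365
clock 3: out=1, reg = 0x21E9B2
clock 4: out=0, reg = 0x90F4D9
clock 5: out=1, reg = 0x487A6C
clock 6: out=0, reg = 0x243D36

010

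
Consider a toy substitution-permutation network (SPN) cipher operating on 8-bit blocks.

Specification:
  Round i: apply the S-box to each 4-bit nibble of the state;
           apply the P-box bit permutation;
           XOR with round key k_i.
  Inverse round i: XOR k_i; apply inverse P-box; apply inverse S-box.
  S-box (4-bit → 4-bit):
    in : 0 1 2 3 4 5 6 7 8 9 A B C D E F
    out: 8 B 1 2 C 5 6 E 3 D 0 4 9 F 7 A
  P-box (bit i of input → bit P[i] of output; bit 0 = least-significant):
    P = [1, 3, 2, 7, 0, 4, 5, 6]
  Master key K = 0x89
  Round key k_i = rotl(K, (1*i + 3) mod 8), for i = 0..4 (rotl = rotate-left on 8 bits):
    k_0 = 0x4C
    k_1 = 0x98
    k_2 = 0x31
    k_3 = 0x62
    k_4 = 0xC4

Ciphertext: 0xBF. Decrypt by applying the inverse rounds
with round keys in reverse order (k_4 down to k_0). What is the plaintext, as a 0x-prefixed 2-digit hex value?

s_0 = ciphertext = 0xBF
s_1 = InvRound(s_0, k_4) = 0xD8
s_2 = InvRound(s_1, k_3) = 0x61
s_3 = InvRound(s_2, k_2) = 0xFA
s_4 = InvRound(s_3, k_1) = 0x42
s_5 = InvRound(s_4, k_0) = 0xAE

0xAE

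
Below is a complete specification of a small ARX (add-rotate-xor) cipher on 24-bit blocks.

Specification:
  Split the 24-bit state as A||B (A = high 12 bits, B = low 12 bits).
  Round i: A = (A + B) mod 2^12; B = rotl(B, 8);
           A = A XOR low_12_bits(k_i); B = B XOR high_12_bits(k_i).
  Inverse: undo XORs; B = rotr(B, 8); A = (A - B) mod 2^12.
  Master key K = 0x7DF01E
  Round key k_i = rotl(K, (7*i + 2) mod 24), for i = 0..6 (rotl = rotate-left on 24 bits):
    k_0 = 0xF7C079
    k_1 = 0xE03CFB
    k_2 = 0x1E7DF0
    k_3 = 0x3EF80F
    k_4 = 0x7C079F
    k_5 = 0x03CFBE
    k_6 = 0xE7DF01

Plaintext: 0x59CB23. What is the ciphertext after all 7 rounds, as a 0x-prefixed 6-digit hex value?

s_0 = plaintext = 0x59CB23
s_1 = Round(s_0, k_0) = 0x0C6CCE
s_2 = Round(s_1, k_1) = 0x16F0CF
s_3 = Round(s_2, k_2) = 0xFCEEEB
s_4 = Round(s_3, k_3) = 0x6B6801
s_5 = Round(s_4, k_4) = 0x928640
s_6 = Round(s_5, k_5) = 0x0D6058
s_7 = Round(s_6, k_6) = 0xE2F678

0xE2F678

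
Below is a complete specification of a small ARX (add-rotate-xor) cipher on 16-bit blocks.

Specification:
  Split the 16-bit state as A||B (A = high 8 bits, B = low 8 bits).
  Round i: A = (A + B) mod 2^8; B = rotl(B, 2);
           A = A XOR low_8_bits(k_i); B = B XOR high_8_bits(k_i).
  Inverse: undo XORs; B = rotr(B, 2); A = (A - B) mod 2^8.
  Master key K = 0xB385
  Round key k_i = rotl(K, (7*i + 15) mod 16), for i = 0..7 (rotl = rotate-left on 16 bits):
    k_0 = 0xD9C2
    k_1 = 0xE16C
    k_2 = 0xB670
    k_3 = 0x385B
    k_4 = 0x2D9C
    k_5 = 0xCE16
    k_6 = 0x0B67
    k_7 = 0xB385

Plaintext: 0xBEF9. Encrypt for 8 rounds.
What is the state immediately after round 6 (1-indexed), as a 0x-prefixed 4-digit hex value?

s_0 = plaintext = 0xBEF9
s_1 = Round(s_0, k_0) = 0x753E
s_2 = Round(s_1, k_1) = 0xDF19
s_3 = Round(s_2, k_2) = 0x88D2
s_4 = Round(s_3, k_3) = 0x0173
s_5 = Round(s_4, k_4) = 0xE8E0
s_6 = Round(s_5, k_5) = 0xDE4D
s_7 = Round(s_6, k_6) = 0x4C3E
s_8 = Round(s_7, k_7) = 0x0F4B

0xDE4D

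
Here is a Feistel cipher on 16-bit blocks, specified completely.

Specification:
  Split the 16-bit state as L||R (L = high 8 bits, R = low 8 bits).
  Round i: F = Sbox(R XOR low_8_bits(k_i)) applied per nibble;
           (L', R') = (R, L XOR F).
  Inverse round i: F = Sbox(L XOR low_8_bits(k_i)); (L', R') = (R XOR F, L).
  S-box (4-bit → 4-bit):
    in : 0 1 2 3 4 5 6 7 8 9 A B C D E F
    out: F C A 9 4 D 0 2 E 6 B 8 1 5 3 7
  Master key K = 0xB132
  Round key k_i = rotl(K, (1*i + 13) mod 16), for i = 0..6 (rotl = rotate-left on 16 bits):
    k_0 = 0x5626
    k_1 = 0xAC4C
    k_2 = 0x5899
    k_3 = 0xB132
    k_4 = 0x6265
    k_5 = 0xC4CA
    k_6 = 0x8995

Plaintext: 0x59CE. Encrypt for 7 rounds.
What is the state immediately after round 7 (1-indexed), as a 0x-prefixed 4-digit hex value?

s_0 = plaintext = 0x59CE
s_1 = Round(s_0, k_0) = 0xCE67
s_2 = Round(s_1, k_1) = 0x6766
s_3 = Round(s_2, k_2) = 0x6610
s_4 = Round(s_3, k_3) = 0x10CC
s_5 = Round(s_4, k_4) = 0xCCA6
s_6 = Round(s_5, k_5) = 0xA6CD
s_7 = Round(s_6, k_6) = 0xCD78

0xCD78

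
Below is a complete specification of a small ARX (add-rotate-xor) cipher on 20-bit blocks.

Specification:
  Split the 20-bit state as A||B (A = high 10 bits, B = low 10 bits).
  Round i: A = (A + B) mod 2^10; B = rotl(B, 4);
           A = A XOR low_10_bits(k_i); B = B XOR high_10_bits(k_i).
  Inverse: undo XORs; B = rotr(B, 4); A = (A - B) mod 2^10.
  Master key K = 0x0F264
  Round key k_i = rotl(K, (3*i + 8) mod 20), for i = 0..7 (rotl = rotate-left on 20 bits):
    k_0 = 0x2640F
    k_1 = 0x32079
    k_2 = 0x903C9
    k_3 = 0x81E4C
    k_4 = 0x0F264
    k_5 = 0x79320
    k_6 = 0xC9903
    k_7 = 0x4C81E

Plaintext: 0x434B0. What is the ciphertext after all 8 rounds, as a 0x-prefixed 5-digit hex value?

s_0 = plaintext = 0x434B0
s_1 = Round(s_0, k_0) = 0x6CB9B
s_2 = Round(s_1, k_1) = 0x4D176
s_3 = Round(s_2, k_2) = 0x58D25
s_4 = Round(s_3, k_3) = 0x31053
s_5 = Round(s_4, k_4) = 0xDCD0D
s_6 = Round(s_5, k_5) = 0xE8130
s_7 = Round(s_6, k_6) = 0x74C22
s_8 = Round(s_7, k_7) = 0x7AF12

0x7AF12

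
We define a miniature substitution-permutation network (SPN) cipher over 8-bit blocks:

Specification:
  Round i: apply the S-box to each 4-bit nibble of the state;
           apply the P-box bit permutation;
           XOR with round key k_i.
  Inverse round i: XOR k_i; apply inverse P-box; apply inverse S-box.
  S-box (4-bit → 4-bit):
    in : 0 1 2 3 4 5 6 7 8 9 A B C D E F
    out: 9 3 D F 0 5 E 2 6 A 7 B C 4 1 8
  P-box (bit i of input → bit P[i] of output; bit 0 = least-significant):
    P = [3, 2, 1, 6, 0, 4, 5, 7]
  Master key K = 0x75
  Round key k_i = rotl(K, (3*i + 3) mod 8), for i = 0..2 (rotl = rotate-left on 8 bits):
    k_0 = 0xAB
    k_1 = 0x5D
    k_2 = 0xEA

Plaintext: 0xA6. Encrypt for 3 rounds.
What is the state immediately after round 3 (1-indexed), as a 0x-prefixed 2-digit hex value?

0x1B

s_0 = plaintext = 0xA6
s_1 = Round(s_0, k_0) = 0xDC
s_2 = Round(s_1, k_1) = 0x3F
s_3 = Round(s_2, k_2) = 0x1B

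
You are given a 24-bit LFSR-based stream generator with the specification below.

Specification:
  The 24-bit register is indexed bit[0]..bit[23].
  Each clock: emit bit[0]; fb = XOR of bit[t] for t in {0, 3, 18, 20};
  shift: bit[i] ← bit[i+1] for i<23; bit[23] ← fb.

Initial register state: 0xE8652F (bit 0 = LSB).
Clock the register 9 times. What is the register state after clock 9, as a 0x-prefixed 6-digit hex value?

reg_0 = 0xE8652F
clock 1: out=1, reg = 0x743297
clock 2: out=1, reg = 0xBA194B
clock 3: out=1, reg = 0xDD0CA5
clock 4: out=1, reg = 0xEE8652
clock 5: out=0, reg = 0xF74329
clock 6: out=1, reg = 0x7BA194
clock 7: out=0, reg = 0xBDD0CA
clock 8: out=0, reg = 0xDEE865
clock 9: out=1, reg = 0xEF7432

0xEF7432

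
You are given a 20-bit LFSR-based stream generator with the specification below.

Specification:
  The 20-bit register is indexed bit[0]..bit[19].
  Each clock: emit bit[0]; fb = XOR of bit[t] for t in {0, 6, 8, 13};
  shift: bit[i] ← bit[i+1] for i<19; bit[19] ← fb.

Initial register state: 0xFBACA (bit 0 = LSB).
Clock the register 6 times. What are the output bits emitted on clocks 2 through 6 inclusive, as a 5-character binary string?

reg_0 = 0xFBACA
clock 1: out=0, reg = 0x7DD65
clock 2: out=1, reg = 0xBEEB2
clock 3: out=0, reg = 0xDF759
clock 4: out=1, reg = 0x6FBAC
clock 5: out=0, reg = 0x37DD6
clock 6: out=0, reg = 0x9BEEB

10100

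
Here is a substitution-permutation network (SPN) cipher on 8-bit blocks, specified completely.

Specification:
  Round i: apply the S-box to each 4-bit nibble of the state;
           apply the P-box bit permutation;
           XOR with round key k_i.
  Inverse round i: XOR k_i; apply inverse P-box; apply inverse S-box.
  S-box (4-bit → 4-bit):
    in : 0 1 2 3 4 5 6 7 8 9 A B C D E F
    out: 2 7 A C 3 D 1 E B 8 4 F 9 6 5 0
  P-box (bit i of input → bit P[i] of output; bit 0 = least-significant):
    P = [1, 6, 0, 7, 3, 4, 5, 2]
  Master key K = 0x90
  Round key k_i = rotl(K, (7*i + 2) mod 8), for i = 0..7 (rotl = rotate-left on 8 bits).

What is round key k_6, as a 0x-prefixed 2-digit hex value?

0x09

K = 0x90
k_0 = rotl(K, (7*0+2) mod 8) = rotl(K, 2) = 0x42
k_1 = rotl(K, (7*1+2) mod 8) = rotl(K, 1) = 0x21
k_2 = rotl(K, (7*2+2) mod 8) = rotl(K, 0) = 0x90
k_3 = rotl(K, (7*3+2) mod 8) = rotl(K, 7) = 0x48
k_4 = rotl(K, (7*4+2) mod 8) = rotl(K, 6) = 0x24
k_5 = rotl(K, (7*5+2) mod 8) = rotl(K, 5) = 0x12
k_6 = rotl(K, (7*6+2) mod 8) = rotl(K, 4) = 0x09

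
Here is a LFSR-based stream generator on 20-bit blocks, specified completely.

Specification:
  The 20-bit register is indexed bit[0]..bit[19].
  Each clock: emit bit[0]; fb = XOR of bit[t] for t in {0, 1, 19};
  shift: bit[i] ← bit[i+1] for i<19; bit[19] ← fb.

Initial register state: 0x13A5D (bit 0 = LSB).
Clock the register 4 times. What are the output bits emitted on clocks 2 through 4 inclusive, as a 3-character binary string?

reg_0 = 0x13A5D
clock 1: out=1, reg = 0x89D2E
clock 2: out=0, reg = 0x44E97
clock 3: out=1, reg = 0x2274B
clock 4: out=1, reg = 0x113A5

011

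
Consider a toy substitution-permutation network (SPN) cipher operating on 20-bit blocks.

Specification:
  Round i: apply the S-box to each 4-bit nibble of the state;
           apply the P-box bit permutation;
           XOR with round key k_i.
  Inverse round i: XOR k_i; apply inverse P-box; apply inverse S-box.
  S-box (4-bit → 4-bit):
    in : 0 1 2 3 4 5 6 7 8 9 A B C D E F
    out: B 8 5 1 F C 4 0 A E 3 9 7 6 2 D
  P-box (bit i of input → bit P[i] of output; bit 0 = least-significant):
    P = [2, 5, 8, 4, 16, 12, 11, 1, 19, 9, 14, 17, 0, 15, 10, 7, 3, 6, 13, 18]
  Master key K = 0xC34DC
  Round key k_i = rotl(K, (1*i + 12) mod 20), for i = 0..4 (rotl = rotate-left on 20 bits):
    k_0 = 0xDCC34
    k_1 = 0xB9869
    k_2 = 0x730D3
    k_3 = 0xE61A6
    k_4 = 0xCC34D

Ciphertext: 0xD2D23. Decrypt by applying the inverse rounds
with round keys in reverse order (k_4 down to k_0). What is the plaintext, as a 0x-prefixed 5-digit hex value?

0x2A6B8

s_0 = ciphertext = 0xD2D23
s_1 = InvRound(s_0, k_4) = 0xCDDFA
s_2 = InvRound(s_1, k_3) = 0xCD1DB
s_3 = InvRound(s_2, k_2) = 0x2EF36
s_4 = InvRound(s_3, k_1) = 0xC2C0F
s_5 = InvRound(s_4, k_0) = 0x2A6B8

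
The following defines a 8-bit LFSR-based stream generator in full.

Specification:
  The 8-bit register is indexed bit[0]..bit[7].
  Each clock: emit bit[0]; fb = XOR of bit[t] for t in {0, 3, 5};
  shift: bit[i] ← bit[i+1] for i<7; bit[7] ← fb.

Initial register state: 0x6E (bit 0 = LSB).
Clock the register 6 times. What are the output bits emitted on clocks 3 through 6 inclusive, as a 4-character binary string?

reg_0 = 0x6E
clock 1: out=0, reg = 0x37
clock 2: out=1, reg = 0x1B
clock 3: out=1, reg = 0x0D
clock 4: out=1, reg = 0x06
clock 5: out=0, reg = 0x03
clock 6: out=1, reg = 0x81

1101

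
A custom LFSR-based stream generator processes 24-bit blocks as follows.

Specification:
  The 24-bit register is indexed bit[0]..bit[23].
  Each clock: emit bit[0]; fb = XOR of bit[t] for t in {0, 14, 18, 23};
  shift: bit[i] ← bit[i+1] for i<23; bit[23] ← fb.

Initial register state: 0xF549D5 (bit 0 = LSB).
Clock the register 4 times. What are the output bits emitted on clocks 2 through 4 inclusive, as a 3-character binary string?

010

reg_0 = 0xF549D5
clock 1: out=1, reg = 0x7AA4EA
clock 2: out=0, reg = 0x3D5275
clock 3: out=1, reg = 0x9EA93A
clock 4: out=0, reg = 0x4F549D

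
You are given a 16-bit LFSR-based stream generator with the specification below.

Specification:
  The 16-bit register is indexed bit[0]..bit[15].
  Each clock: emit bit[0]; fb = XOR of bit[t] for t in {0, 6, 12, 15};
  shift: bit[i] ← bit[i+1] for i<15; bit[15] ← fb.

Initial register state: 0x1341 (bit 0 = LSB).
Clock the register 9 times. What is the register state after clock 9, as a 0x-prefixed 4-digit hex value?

0xB589

reg_0 = 0x1341
clock 1: out=1, reg = 0x89A0
clock 2: out=0, reg = 0xC4D0
clock 3: out=0, reg = 0x6268
clock 4: out=0, reg = 0xB134
clock 5: out=0, reg = 0x589A
clock 6: out=0, reg = 0xAC4D
clock 7: out=1, reg = 0xD626
clock 8: out=0, reg = 0x6B13
clock 9: out=1, reg = 0xB589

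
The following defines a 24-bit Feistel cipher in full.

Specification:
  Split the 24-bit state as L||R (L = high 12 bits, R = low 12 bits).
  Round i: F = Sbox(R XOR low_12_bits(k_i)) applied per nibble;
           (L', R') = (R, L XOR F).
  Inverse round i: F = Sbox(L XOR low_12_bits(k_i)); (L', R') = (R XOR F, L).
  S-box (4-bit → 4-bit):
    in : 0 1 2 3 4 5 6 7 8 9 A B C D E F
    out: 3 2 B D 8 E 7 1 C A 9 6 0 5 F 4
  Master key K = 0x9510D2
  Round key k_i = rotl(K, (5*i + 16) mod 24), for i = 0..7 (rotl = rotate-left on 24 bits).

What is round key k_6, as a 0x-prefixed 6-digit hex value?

K = 0x9510D2
k_0 = rotl(K, (5*0+16) mod 24) = rotl(K, 16) = 0xD29510
k_1 = rotl(K, (5*1+16) mod 24) = rotl(K, 21) = 0x52A21A
k_2 = rotl(K, (5*2+16) mod 24) = rotl(K, 2) = 0x54434A
k_3 = rotl(K, (5*3+16) mod 24) = rotl(K, 7) = 0x88694A
k_4 = rotl(K, (5*4+16) mod 24) = rotl(K, 12) = 0x0D2951
k_5 = rotl(K, (5*5+16) mod 24) = rotl(K, 17) = 0xA52A21
k_6 = rotl(K, (5*6+16) mod 24) = rotl(K, 22) = 0xA54434

0xA54434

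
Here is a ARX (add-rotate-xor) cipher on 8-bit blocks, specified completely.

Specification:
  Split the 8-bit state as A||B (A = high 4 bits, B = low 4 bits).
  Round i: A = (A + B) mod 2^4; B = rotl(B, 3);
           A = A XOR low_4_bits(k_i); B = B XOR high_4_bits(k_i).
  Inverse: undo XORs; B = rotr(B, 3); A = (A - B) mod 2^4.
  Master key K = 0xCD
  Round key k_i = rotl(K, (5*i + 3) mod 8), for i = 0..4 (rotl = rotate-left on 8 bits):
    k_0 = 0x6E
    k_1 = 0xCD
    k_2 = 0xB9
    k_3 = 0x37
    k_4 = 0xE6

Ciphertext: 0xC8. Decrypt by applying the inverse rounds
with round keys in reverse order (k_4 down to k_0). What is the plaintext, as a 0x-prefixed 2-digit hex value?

0x3D

s_0 = ciphertext = 0xC8
s_1 = InvRound(s_0, k_4) = 0xEC
s_2 = InvRound(s_1, k_3) = 0xAF
s_3 = InvRound(s_2, k_2) = 0xB8
s_4 = InvRound(s_3, k_1) = 0xE8
s_5 = InvRound(s_4, k_0) = 0x3D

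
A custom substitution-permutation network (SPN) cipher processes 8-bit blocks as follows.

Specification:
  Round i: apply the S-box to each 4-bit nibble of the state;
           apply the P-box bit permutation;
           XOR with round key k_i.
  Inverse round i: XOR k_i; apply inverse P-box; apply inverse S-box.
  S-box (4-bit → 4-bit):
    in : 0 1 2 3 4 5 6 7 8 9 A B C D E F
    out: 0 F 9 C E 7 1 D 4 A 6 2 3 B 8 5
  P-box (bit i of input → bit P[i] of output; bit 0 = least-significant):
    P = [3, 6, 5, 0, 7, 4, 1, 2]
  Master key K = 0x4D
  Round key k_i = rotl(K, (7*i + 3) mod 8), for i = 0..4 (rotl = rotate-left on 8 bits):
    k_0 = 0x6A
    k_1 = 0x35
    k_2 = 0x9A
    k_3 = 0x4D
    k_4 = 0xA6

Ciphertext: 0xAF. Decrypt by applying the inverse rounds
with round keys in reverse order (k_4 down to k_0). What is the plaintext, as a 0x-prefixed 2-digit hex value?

s_0 = ciphertext = 0xAF
s_1 = InvRound(s_0, k_4) = 0x02
s_2 = InvRound(s_1, k_3) = 0x3D
s_3 = InvRound(s_2, k_2) = 0x73
s_4 = InvRound(s_3, k_1) = 0x3B
s_5 = InvRound(s_4, k_0) = 0xB9

0xB9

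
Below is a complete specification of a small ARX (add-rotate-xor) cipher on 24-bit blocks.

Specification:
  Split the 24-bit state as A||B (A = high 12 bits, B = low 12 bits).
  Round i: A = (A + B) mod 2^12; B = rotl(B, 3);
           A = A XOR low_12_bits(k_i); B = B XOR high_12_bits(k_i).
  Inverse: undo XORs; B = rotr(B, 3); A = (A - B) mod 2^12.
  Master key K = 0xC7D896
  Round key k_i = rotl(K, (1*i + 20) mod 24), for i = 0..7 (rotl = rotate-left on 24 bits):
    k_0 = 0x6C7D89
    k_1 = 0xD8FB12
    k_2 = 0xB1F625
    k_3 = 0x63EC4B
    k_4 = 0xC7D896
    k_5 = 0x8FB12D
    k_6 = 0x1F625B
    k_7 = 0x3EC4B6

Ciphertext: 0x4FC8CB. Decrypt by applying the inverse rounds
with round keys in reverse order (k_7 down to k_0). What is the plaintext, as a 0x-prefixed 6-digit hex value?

0xF89216

s_0 = ciphertext = 0x4FC8CB
s_1 = InvRound(s_0, k_7) = 0x0E6F64
s_2 = InvRound(s_1, k_6) = 0xCEB5D2
s_3 = InvRound(s_2, k_5) = 0xA213A5
s_4 = InvRound(s_3, k_4) = 0x0BC1FB
s_5 = InvRound(s_4, k_3) = 0x1FFAF8
s_6 = InvRound(s_5, k_2) = 0x99EE3C
s_7 = InvRound(s_6, k_1) = 0xC16676
s_8 = InvRound(s_7, k_0) = 0xF89216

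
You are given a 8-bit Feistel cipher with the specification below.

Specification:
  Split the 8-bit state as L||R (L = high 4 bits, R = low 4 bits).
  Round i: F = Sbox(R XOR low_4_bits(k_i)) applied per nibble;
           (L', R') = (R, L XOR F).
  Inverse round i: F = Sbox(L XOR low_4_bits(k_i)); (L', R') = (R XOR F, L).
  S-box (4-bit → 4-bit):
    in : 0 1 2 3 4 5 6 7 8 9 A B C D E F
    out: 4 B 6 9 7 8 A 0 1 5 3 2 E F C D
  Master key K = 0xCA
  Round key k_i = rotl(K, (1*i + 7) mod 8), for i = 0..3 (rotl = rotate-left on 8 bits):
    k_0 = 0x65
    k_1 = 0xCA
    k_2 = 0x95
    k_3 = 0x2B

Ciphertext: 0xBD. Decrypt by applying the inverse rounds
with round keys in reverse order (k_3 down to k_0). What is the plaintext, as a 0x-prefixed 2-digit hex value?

s_0 = ciphertext = 0xBD
s_1 = InvRound(s_0, k_3) = 0x9B
s_2 = InvRound(s_1, k_2) = 0x59
s_3 = InvRound(s_2, k_1) = 0x45
s_4 = InvRound(s_3, k_0) = 0xE4

0xE4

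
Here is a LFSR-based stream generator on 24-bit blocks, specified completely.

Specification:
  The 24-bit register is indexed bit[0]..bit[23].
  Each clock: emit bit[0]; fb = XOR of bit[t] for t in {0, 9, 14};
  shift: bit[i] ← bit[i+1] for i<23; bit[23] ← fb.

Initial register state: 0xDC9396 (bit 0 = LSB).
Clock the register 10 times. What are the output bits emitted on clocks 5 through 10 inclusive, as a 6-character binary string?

100111

reg_0 = 0xDC9396
clock 1: out=0, reg = 0xEE49CB
clock 2: out=1, reg = 0x7724E5
clock 3: out=1, reg = 0xBB9272
clock 4: out=0, reg = 0xDDC939
clock 5: out=1, reg = 0x6EE49C
clock 6: out=0, reg = 0xB7724E
clock 7: out=0, reg = 0x5BB927
clock 8: out=1, reg = 0xADDC93
clock 9: out=1, reg = 0x56EE49
clock 10: out=1, reg = 0xAB7724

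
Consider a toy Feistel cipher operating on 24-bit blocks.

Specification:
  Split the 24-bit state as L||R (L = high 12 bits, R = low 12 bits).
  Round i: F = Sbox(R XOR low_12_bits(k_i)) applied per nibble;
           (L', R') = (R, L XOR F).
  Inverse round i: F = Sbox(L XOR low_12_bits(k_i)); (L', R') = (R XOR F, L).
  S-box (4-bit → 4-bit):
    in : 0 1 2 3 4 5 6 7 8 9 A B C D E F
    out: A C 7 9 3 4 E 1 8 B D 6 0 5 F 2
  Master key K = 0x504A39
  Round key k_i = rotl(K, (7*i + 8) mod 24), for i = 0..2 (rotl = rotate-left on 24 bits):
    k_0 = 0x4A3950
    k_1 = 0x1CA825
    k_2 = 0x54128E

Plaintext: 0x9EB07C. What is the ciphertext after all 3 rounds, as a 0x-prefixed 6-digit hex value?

s_0 = plaintext = 0x9EB07C
s_1 = Round(s_0, k_0) = 0x07C29B
s_2 = Round(s_1, k_1) = 0x29BD13
s_3 = Round(s_2, k_2) = 0xD1302E

0xD1302E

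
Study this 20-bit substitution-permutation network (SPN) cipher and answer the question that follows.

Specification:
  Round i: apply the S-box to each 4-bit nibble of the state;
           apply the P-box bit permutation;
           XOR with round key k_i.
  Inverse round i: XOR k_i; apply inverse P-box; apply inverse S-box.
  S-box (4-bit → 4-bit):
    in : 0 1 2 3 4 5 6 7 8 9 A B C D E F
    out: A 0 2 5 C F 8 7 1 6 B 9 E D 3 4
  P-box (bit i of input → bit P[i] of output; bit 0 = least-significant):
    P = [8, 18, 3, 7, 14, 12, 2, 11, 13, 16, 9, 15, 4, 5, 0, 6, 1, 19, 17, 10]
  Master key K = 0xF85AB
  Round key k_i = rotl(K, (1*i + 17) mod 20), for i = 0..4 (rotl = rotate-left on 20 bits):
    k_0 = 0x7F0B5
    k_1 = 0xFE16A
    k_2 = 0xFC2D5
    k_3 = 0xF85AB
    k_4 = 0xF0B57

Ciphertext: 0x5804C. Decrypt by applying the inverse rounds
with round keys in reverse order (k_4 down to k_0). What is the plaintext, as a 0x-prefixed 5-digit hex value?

s_0 = ciphertext = 0x5804C
s_1 = InvRound(s_0, k_4) = 0x73463
s_2 = InvRound(s_1, k_3) = 0x26B2D
s_3 = InvRound(s_2, k_2) = 0x2AA65
s_4 = InvRound(s_3, k_1) = 0xEF9D7
s_5 = InvRound(s_4, k_0) = 0xE0268

0xE0268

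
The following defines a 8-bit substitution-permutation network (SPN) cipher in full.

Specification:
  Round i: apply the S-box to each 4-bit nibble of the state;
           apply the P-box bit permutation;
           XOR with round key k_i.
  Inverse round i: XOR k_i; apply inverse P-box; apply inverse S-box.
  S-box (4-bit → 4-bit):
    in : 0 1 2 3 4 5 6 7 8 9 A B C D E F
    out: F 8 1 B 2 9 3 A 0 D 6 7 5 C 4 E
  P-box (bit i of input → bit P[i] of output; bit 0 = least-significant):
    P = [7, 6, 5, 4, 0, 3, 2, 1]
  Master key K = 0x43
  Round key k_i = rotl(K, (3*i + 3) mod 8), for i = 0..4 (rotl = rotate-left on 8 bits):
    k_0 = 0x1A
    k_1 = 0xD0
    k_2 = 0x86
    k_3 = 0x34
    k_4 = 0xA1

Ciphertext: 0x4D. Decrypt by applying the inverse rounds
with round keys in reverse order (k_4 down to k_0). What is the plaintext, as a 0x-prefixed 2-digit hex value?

s_0 = ciphertext = 0x4D
s_1 = InvRound(s_0, k_4) = 0xAB
s_2 = InvRound(s_1, k_3) = 0x05
s_3 = InvRound(s_2, k_2) = 0x52
s_4 = InvRound(s_3, k_1) = 0x12
s_5 = InvRound(s_4, k_0) = 0x48

0x48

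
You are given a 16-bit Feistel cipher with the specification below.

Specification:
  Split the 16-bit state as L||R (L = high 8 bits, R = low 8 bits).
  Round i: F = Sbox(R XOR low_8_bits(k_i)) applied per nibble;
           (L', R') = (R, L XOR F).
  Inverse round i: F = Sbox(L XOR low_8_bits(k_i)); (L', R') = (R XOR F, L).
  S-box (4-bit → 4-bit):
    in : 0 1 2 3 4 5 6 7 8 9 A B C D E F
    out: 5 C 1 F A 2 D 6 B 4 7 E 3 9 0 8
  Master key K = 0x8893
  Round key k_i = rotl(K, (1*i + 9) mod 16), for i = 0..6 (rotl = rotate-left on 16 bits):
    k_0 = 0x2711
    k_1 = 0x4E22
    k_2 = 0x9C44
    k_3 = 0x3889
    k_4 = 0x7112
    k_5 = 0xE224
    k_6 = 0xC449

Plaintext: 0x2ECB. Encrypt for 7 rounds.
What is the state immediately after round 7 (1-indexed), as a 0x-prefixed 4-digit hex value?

0x9823

s_0 = plaintext = 0x2ECB
s_1 = Round(s_0, k_0) = 0xCBB9
s_2 = Round(s_1, k_1) = 0xB985
s_3 = Round(s_2, k_2) = 0x8585
s_4 = Round(s_3, k_3) = 0x85D6
s_5 = Round(s_4, k_4) = 0xD6BF
s_6 = Round(s_5, k_5) = 0xBF98
s_7 = Round(s_6, k_6) = 0x9823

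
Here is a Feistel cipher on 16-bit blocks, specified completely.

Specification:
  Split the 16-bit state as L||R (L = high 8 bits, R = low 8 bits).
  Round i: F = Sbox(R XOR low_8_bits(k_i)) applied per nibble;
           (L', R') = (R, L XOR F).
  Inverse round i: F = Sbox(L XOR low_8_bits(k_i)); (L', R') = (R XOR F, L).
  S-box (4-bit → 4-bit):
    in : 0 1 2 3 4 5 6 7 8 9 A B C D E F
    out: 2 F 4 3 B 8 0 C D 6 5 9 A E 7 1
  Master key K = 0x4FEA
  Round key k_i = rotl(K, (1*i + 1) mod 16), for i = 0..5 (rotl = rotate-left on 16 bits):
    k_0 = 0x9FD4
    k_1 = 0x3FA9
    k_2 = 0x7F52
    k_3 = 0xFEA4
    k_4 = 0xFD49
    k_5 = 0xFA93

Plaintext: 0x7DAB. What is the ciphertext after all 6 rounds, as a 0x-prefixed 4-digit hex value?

s_0 = plaintext = 0x7DAB
s_1 = Round(s_0, k_0) = 0xABBC
s_2 = Round(s_1, k_1) = 0xBC53
s_3 = Round(s_2, k_2) = 0x5393
s_4 = Round(s_3, k_3) = 0x936F
s_5 = Round(s_4, k_4) = 0x6FD3
s_6 = Round(s_5, k_5) = 0xD3DD

0xD3DD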